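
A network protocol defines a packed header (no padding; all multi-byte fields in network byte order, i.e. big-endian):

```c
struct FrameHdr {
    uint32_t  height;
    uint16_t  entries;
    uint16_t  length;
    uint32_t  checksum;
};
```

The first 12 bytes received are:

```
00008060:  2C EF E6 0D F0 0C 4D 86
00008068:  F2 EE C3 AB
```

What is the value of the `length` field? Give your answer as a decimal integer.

19846

`length` follows `height` (4 B), `entries` (2 B), so it starts at offset 4 + 2 = 6 and occupies 2 bytes.
Bytes at offsets 6..7: 4D 86.
In big-endian order the high byte comes first in memory.
The bytes are already most-significant first: 0x4D86.
0x4D86 = 19846.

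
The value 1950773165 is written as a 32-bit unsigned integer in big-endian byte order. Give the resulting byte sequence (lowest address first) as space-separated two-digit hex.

74 46 6F AD

1950773165 in hexadecimal, padded to 32 bits, is 0x74466FAD.
Split into bytes (most-significant first): 74 46 6F AD.
Big-endian stores the most-significant byte at the lowest address.
So the memory order matches the most-significant-first order: 74 46 6F AD.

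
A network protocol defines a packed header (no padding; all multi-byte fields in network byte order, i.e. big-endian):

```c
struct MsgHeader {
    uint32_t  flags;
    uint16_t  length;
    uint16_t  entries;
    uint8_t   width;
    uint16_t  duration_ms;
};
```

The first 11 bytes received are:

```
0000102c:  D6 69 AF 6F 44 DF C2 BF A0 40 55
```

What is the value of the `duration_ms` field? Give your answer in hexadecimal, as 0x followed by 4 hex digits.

0x4055

`duration_ms` follows `flags` (4 B), `length` (2 B), `entries` (2 B), `width` (1 B), so it starts at offset 4 + 2 + 2 + 1 = 9 and occupies 2 bytes.
Bytes at offsets 9..10: 40 55.
Big-endian: lowest address holds the most-significant byte.
The bytes are already most-significant first: 0x4055.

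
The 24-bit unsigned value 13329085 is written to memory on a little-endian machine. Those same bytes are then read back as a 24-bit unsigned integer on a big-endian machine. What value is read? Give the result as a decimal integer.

13329085 in 24-bit hexadecimal is 0xCB62BD.
Stored little-endian, the bytes at ascending addresses are BD 62 CB.
Read back as big-endian, the last byte is least significant, giving 0xBD62CB.
0xBD62CB = 12411595.

12411595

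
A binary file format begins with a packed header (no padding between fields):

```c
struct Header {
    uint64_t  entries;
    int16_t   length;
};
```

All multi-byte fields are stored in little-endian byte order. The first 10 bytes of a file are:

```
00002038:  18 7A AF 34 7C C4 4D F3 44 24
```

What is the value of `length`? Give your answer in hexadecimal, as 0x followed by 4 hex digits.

`length` follows `entries` (8 bytes), so it starts at byte offset 8 and occupies 2 bytes.
Bytes at offsets 8..9: 44 24.
Little-endian: lowest address holds the least-significant byte.
Reassemble most-significant byte first: 24 44 → 0x2444.

0x2444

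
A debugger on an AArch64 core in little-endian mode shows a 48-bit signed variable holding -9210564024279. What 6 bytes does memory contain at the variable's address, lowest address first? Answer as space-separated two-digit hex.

Two's complement of -9210564024279 in 48 bits: 9210564024279 = 0x0860806597D7; invert → 0xF79F7F9A6828; add 1 → 0xF79F7F9A6829.
Split into bytes (most-significant first): F7 9F 7F 9A 68 29.
Little-endian: lowest address holds the least-significant byte.
So at ascending addresses the bytes are 29 68 9A 7F 9F F7.

29 68 9A 7F 9F F7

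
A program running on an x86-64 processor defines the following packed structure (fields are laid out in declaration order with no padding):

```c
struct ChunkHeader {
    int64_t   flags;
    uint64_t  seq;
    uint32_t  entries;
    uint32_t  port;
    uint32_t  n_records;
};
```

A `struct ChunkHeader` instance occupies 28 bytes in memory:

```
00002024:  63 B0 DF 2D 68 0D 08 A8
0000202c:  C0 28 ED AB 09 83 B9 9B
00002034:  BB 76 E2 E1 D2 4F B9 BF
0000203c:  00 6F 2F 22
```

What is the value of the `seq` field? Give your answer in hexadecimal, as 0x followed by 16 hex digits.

0x9BB98309ABED28C0

`seq` follows `flags` (8 bytes), so it starts at byte offset 8 and occupies 8 bytes.
Bytes at offsets 8..15: C0 28 ED AB 09 83 B9 9B.
Little-endian stores the least-significant byte at the lowest address.
Reassemble most-significant byte first: 9B B9 83 09 AB ED 28 C0 → 0x9BB98309ABED28C0.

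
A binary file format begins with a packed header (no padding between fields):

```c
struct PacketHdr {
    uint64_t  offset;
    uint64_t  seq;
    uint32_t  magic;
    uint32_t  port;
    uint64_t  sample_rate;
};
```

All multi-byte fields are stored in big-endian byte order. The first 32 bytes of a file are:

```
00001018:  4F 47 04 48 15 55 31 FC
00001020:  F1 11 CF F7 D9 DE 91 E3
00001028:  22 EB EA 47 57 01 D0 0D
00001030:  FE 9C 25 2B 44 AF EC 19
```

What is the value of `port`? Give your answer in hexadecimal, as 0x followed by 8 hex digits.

`port` follows `offset` (8 B), `seq` (8 B), `magic` (4 B), so it starts at offset 8 + 8 + 4 = 20 and occupies 4 bytes.
Bytes at offsets 20..23: 57 01 D0 0D.
Big-endian: lowest address holds the most-significant byte.
The bytes are already most-significant first: 0x5701D00D.

0x5701D00D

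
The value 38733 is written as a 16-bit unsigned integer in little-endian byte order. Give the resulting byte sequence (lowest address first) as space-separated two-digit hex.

4D 97

38733 in hexadecimal, padded to 16 bits, is 0x974D.
Split into bytes (most-significant first): 97 4D.
Little-endian: lowest address holds the least-significant byte.
So at ascending addresses the bytes are 4D 97.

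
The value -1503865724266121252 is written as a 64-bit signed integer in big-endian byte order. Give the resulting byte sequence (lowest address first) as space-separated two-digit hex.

EB 21 32 17 73 3B 77 DC

Two's complement of -1503865724266121252 in 64 bits: 1503865724266121252 = 0x14DECDE88CC48824; invert → 0xEB213217733B77DB; add 1 → 0xEB213217733B77DC.
Split into bytes (most-significant first): EB 21 32 17 73 3B 77 DC.
Big-endian stores the most-significant byte at the lowest address.
So the memory order matches the most-significant-first order: EB 21 32 17 73 3B 77 DC.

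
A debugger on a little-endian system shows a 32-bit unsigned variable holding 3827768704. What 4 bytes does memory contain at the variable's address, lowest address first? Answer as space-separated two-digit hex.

80 1D 27 E4

3827768704 in hexadecimal, padded to 32 bits, is 0xE4271D80.
Split into bytes (most-significant first): E4 27 1D 80.
In little-endian order the low byte comes first in memory.
So at ascending addresses the bytes are 80 1D 27 E4.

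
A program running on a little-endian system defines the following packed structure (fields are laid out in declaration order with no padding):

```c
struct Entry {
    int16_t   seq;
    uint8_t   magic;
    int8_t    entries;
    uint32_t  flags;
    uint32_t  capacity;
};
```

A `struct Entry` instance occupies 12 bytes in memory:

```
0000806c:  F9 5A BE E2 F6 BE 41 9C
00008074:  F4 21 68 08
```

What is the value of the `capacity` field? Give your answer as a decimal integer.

141042164

`capacity` follows `seq` (2 B), `magic` (1 B), `entries` (1 B), `flags` (4 B), so it starts at offset 2 + 1 + 1 + 4 = 8 and occupies 4 bytes.
Bytes at offsets 8..11: F4 21 68 08.
In little-endian order the low byte comes first in memory.
Reassemble most-significant byte first: 08 68 21 F4 → 0x086821F4.
0x086821F4 = 141042164.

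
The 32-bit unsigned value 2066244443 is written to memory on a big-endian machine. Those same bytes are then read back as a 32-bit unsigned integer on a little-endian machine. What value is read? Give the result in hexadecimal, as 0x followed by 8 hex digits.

2066244443 in 32-bit hexadecimal is 0x7B28635B.
Stored big-endian, the bytes at ascending addresses are 7B 28 63 5B.
Read back as little-endian, the first byte is least significant, giving 0x5B63287B.

0x5B63287B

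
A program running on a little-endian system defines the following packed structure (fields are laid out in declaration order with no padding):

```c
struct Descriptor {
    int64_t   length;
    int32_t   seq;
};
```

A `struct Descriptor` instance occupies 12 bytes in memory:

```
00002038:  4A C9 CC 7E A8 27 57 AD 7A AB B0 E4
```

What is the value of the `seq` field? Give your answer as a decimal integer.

-458183814

`seq` follows `length` (8 bytes), so it starts at byte offset 8 and occupies 4 bytes.
Bytes at offsets 8..11: 7A AB B0 E4.
In little-endian order the low byte comes first in memory.
Reassemble most-significant byte first: E4 B0 AB 7A → 0xE4B0AB7A.
Top bit is set, so as a signed 32-bit value this is 0xE4B0AB7A − 2^32 = -458183814.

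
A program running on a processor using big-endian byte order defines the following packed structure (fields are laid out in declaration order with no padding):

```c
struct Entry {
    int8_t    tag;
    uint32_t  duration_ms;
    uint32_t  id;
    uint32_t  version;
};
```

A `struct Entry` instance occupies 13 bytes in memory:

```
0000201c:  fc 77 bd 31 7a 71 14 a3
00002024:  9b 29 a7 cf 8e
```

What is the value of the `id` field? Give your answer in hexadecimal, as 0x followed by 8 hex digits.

0x7114A39B

`id` follows `tag` (1 B), `duration_ms` (4 B), so it starts at offset 1 + 4 = 5 and occupies 4 bytes.
Bytes at offsets 5..8: 71 14 A3 9B.
Big-endian stores the most-significant byte at the lowest address.
The bytes are already most-significant first: 0x7114A39B.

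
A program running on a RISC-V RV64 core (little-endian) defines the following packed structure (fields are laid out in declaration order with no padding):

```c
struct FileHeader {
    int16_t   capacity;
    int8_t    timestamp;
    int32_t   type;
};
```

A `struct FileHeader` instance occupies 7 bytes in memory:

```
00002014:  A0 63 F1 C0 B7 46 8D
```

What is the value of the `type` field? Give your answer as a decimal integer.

-1924745280

`type` follows `capacity` (2 B), `timestamp` (1 B), so it starts at offset 2 + 1 = 3 and occupies 4 bytes.
Bytes at offsets 3..6: C0 B7 46 8D.
Little-endian stores the least-significant byte at the lowest address.
Reassemble most-significant byte first: 8D 46 B7 C0 → 0x8D46B7C0.
Top bit is set, so as a signed 32-bit value this is 0x8D46B7C0 − 2^32 = -1924745280.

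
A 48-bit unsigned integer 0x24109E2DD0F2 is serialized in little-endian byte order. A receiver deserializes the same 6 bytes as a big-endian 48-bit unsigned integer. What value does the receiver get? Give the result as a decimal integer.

266975932452900

Stored little-endian, the bytes at ascending addresses are F2 D0 2D 9E 10 24.
Read back as big-endian, the last byte is least significant, giving 0xF2D02D9E1024.
0xF2D02D9E1024 = 266975932452900.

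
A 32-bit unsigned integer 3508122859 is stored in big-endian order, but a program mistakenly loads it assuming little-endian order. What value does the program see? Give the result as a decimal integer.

3508122859 in 32-bit hexadecimal is 0xD119B4EB.
Stored big-endian, the bytes at ascending addresses are D1 19 B4 EB.
Read back as little-endian, the first byte is least significant, giving 0xEBB419D1.
0xEBB419D1 = 3954448849.

3954448849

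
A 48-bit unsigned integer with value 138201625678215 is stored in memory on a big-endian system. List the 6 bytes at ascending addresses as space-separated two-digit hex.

138201625678215 in hexadecimal, padded to 48 bits, is 0x7DB192CE5187.
Split into bytes (most-significant first): 7D B1 92 CE 51 87.
Big-endian stores the most-significant byte at the lowest address.
So the memory order matches the most-significant-first order: 7D B1 92 CE 51 87.

7D B1 92 CE 51 87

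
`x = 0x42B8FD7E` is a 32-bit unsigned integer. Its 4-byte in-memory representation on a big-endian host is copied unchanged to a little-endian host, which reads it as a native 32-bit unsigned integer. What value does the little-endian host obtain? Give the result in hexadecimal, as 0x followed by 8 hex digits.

0x7EFDB842

Stored big-endian, the bytes at ascending addresses are 42 B8 FD 7E.
Read back as little-endian, the first byte is least significant, giving 0x7EFDB842.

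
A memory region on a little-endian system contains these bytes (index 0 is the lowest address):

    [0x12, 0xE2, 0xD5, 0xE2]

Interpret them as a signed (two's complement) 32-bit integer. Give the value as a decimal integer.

-489299438

In little-endian order the low byte comes first in memory.
Reassemble most-significant byte first: E2 D5 E2 12 → 0xE2D5E212.
Top bit is set, so as a signed 32-bit value this is 0xE2D5E212 − 2^32 = -489299438.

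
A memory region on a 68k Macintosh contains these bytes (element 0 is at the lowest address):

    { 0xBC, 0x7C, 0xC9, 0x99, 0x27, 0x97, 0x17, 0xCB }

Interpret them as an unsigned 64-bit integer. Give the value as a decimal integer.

In big-endian order the high byte comes first in memory.
The bytes are already most-significant first: 0xBC7CC999279717CB.
0xBC7CC999279717CB = 13581952235873966027.

13581952235873966027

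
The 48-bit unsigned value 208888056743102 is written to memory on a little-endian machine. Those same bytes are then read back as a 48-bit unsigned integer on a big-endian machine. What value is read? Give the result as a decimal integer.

208888056743102 in 48-bit hexadecimal is 0xBDFB8A6B84BE.
Stored little-endian, the bytes at ascending addresses are BE 84 6B 8A FB BD.
Read back as big-endian, the last byte is least significant, giving 0xBE846B8AFBBD.
0xBE846B8AFBBD = 209475949231037.

209475949231037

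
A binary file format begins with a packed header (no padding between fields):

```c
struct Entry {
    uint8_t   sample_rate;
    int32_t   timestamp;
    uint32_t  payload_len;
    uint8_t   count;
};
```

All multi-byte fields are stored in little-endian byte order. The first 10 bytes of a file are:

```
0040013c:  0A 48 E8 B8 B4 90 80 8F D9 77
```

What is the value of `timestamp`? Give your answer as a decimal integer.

`timestamp` follows `sample_rate` (1 byte), so it starts at byte offset 1 and occupies 4 bytes.
Bytes at offsets 1..4: 48 E8 B8 B4.
Little-endian: lowest address holds the least-significant byte.
Reassemble most-significant byte first: B4 B8 E8 48 → 0xB4B8E848.
Top bit is set, so as a signed 32-bit value this is 0xB4B8E848 − 2^32 = -1262950328.

-1262950328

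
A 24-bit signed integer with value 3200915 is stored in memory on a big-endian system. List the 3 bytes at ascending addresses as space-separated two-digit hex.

30 D7 93

3200915 in hexadecimal, padded to 24 bits, is 0x30D793.
Split into bytes (most-significant first): 30 D7 93.
Big-endian stores the most-significant byte at the lowest address.
So the memory order matches the most-significant-first order: 30 D7 93.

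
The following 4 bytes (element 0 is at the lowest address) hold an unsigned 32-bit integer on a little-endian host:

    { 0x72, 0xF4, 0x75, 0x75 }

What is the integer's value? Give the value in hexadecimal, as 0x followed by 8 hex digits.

0x7575F472

Little-endian stores the least-significant byte at the lowest address.
Reassemble most-significant byte first: 75 75 F4 72 → 0x7575F472.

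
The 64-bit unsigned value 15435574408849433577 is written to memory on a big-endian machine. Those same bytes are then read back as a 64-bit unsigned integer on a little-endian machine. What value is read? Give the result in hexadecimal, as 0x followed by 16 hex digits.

0xE9A394C7242D36D6

15435574408849433577 in 64-bit hexadecimal is 0xD6362D24C794A3E9.
Stored big-endian, the bytes at ascending addresses are D6 36 2D 24 C7 94 A3 E9.
Read back as little-endian, the first byte is least significant, giving 0xE9A394C7242D36D6.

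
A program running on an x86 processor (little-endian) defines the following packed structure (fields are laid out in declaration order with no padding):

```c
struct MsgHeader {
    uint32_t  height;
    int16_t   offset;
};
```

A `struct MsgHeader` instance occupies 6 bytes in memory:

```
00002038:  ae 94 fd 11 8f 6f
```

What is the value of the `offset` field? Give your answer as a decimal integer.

`offset` follows `height` (4 bytes), so it starts at byte offset 4 and occupies 2 bytes.
Bytes at offsets 4..5: 8F 6F.
In little-endian order the low byte comes first in memory.
Reassemble most-significant byte first: 6F 8F → 0x6F8F.
0x6F8F = 28559.

28559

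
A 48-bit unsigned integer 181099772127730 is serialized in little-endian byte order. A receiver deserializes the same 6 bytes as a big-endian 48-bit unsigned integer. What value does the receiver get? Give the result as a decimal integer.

181099772127730 in 48-bit hexadecimal is 0xA4B5939629F2.
Stored little-endian, the bytes at ascending addresses are F2 29 96 93 B5 A4.
Read back as big-endian, the last byte is least significant, giving 0xF2299693B5A4.
0xF2299693B5A4 = 266260433843620.

266260433843620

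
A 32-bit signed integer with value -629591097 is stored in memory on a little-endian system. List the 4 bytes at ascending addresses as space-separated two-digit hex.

C7 33 79 DA

Two's complement of -629591097 in 32 bits: 629591097 = 0x2586CC39; invert → 0xDA7933C6; add 1 → 0xDA7933C7.
Split into bytes (most-significant first): DA 79 33 C7.
In little-endian order the low byte comes first in memory.
So at ascending addresses the bytes are C7 33 79 DA.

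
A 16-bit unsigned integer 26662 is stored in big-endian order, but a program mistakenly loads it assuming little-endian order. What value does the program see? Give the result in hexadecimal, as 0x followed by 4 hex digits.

0x2668

26662 in 16-bit hexadecimal is 0x6826.
Stored big-endian, the bytes at ascending addresses are 68 26.
Read back as little-endian, the first byte is least significant, giving 0x2668.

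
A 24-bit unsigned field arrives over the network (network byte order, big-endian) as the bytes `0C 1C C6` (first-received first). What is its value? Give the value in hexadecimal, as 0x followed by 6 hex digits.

0x0C1CC6

Big-endian stores the most-significant byte at the lowest address.
The bytes are already most-significant first: 0x0C1CC6.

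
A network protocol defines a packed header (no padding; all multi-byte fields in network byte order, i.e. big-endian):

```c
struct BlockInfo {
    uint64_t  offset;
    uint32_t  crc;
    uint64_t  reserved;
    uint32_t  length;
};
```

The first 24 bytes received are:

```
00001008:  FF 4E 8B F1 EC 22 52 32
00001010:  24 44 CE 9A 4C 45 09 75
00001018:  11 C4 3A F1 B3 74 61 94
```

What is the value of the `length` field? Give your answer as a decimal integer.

3010748820

`length` follows `offset` (8 B), `crc` (4 B), `reserved` (8 B), so it starts at offset 8 + 4 + 8 = 20 and occupies 4 bytes.
Bytes at offsets 20..23: B3 74 61 94.
In big-endian order the high byte comes first in memory.
The bytes are already most-significant first: 0xB3746194.
0xB3746194 = 3010748820.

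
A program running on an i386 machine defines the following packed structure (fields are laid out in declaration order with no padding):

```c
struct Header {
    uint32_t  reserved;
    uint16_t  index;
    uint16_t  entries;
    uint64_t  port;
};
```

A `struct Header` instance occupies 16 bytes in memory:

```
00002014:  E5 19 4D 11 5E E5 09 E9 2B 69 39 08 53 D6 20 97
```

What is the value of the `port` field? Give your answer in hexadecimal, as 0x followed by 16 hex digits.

`port` follows `reserved` (4 B), `index` (2 B), `entries` (2 B), so it starts at offset 4 + 2 + 2 = 8 and occupies 8 bytes.
Bytes at offsets 8..15: 2B 69 39 08 53 D6 20 97.
In little-endian order the low byte comes first in memory.
Reassemble most-significant byte first: 97 20 D6 53 08 39 69 2B → 0x9720D6530839692B.

0x9720D6530839692B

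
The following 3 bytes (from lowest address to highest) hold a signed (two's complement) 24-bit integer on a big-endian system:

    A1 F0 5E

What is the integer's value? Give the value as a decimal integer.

In big-endian order the high byte comes first in memory.
The bytes are already most-significant first: 0xA1F05E.
Top bit is set, so as a signed 24-bit value this is 0xA1F05E − 2^24 = -6164386.

-6164386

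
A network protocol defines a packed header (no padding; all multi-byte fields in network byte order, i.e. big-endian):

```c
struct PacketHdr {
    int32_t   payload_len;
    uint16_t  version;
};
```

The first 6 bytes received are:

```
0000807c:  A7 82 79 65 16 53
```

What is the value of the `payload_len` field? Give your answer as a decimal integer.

`payload_len` is the first field, at byte offset 0, occupying 4 bytes.
Bytes at offsets 0..3: A7 82 79 65.
Big-endian: lowest address holds the most-significant byte.
The bytes are already most-significant first: 0xA7827965.
Top bit is set, so as a signed 32-bit value this is 0xA7827965 − 2^32 = -1484621467.

-1484621467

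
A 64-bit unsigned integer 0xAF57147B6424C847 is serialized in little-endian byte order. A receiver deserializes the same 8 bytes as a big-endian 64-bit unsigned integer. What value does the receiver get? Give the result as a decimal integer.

5172424186015274927

Stored little-endian, the bytes at ascending addresses are 47 C8 24 64 7B 14 57 AF.
Read back as big-endian, the last byte is least significant, giving 0x47C824647B1457AF.
0x47C824647B1457AF = 5172424186015274927.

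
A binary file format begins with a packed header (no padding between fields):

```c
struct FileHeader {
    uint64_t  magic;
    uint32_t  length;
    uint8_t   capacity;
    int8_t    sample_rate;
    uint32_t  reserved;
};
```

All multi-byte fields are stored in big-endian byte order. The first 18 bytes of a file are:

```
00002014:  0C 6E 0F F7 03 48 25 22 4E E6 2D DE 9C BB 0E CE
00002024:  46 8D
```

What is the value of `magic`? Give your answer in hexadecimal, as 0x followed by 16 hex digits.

0x0C6E0FF703482522

`magic` is the first field, at byte offset 0, occupying 8 bytes.
Bytes at offsets 0..7: 0C 6E 0F F7 03 48 25 22.
In big-endian order the high byte comes first in memory.
The bytes are already most-significant first: 0x0C6E0FF703482522.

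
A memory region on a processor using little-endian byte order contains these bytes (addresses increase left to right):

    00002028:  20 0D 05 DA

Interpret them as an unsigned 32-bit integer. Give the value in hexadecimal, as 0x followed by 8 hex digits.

0xDA050D20

Little-endian stores the least-significant byte at the lowest address.
Reassemble most-significant byte first: DA 05 0D 20 → 0xDA050D20.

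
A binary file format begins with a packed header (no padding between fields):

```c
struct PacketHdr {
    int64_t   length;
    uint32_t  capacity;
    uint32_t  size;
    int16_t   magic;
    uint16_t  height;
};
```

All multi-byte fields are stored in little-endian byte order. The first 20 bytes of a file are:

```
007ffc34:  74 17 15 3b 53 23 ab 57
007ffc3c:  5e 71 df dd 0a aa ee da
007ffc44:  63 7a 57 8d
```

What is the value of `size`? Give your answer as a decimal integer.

`size` follows `length` (8 B), `capacity` (4 B), so it starts at offset 8 + 4 = 12 and occupies 4 bytes.
Bytes at offsets 12..15: 0A AA EE DA.
In little-endian order the low byte comes first in memory.
Reassemble most-significant byte first: DA EE AA 0A → 0xDAEEAA0A.
0xDAEEAA0A = 3673074186.

3673074186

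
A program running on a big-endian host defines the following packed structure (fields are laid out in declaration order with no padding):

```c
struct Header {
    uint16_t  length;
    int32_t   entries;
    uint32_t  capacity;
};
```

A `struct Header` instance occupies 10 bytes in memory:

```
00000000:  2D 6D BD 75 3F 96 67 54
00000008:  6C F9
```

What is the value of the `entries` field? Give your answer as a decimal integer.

`entries` follows `length` (2 bytes), so it starts at byte offset 2 and occupies 4 bytes.
Bytes at offsets 2..5: BD 75 3F 96.
Big-endian: lowest address holds the most-significant byte.
The bytes are already most-significant first: 0xBD753F96.
Top bit is set, so as a signed 32-bit value this is 0xBD753F96 − 2^32 = -1116389482.

-1116389482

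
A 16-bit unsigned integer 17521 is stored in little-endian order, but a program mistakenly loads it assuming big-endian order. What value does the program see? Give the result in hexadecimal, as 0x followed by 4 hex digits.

0x7144

17521 in 16-bit hexadecimal is 0x4471.
Stored little-endian, the bytes at ascending addresses are 71 44.
Read back as big-endian, the last byte is least significant, giving 0x7144.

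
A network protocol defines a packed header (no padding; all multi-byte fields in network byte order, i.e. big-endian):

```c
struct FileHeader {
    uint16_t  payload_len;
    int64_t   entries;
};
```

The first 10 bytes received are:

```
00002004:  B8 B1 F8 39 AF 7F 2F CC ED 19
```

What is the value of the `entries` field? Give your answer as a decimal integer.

`entries` follows `payload_len` (2 bytes), so it starts at byte offset 2 and occupies 8 bytes.
Bytes at offsets 2..9: F8 39 AF 7F 2F CC ED 19.
Big-endian stores the most-significant byte at the lowest address.
The bytes are already most-significant first: 0xF839AF7F2FCCED19.
Top bit is set, so as a signed 64-bit value this is 0xF839AF7F2FCCED19 − 2^64 = -560223717833249511.

-560223717833249511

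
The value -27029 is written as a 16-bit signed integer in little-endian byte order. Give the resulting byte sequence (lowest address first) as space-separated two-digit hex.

6B 96

Two's complement of -27029 in 16 bits: 27029 = 0x6995; invert → 0x966A; add 1 → 0x966B.
Split into bytes (most-significant first): 96 6B.
Little-endian stores the least-significant byte at the lowest address.
So at ascending addresses the bytes are 6B 96.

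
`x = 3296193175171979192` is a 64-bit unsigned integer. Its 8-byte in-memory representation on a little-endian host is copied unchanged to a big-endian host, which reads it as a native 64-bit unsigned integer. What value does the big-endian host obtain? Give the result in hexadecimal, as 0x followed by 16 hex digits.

0xB85731953A6EBE2D

3296193175171979192 in 64-bit hexadecimal is 0x2DBE6E3A953157B8.
Stored little-endian, the bytes at ascending addresses are B8 57 31 95 3A 6E BE 2D.
Read back as big-endian, the last byte is least significant, giving 0xB85731953A6EBE2D.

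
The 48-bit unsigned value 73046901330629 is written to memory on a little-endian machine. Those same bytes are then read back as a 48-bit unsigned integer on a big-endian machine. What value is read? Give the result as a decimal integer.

73046901330629 in 48-bit hexadecimal is 0x426F8E9B12C5.
Stored little-endian, the bytes at ascending addresses are C5 12 9B 8E 6F 42.
Read back as big-endian, the last byte is least significant, giving 0xC5129B8E6F42.
0xC5129B8E6F42 = 216683709886274.

216683709886274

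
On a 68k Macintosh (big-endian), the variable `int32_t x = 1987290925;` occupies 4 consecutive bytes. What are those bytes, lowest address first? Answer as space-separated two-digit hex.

76 73 A7 2D

1987290925 in hexadecimal, padded to 32 bits, is 0x7673A72D.
Split into bytes (most-significant first): 76 73 A7 2D.
Big-endian: lowest address holds the most-significant byte.
So the memory order matches the most-significant-first order: 76 73 A7 2D.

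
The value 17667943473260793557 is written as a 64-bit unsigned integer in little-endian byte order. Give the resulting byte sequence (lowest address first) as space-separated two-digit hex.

17667943473260793557 in hexadecimal, padded to 64 bits, is 0xF53124FAEB640ED5.
Split into bytes (most-significant first): F5 31 24 FA EB 64 0E D5.
Little-endian stores the least-significant byte at the lowest address.
So at ascending addresses the bytes are D5 0E 64 EB FA 24 31 F5.

D5 0E 64 EB FA 24 31 F5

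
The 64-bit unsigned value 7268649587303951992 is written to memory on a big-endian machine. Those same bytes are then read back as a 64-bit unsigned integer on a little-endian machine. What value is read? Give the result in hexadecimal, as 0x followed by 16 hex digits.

0x78AE0AE8496EDF64

7268649587303951992 in 64-bit hexadecimal is 0x64DF6E49E80AAE78.
Stored big-endian, the bytes at ascending addresses are 64 DF 6E 49 E8 0A AE 78.
Read back as little-endian, the first byte is least significant, giving 0x78AE0AE8496EDF64.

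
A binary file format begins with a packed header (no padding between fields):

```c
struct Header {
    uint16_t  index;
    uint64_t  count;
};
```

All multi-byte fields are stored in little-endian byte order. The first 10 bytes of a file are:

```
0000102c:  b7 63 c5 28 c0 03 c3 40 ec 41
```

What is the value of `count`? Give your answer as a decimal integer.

`count` follows `index` (2 bytes), so it starts at byte offset 2 and occupies 8 bytes.
Bytes at offsets 2..9: C5 28 C0 03 C3 40 EC 41.
Little-endian: lowest address holds the least-significant byte.
Reassemble most-significant byte first: 41 EC 40 C3 03 C0 28 C5 → 0x41EC40C303C028C5.
0x41EC40C303C028C5 = 4750242913294756037.

4750242913294756037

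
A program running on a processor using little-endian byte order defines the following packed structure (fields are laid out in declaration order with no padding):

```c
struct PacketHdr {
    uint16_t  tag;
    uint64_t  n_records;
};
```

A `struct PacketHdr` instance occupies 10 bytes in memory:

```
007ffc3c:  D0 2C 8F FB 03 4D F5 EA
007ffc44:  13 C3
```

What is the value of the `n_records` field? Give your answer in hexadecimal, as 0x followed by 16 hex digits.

`n_records` follows `tag` (2 bytes), so it starts at byte offset 2 and occupies 8 bytes.
Bytes at offsets 2..9: 8F FB 03 4D F5 EA 13 C3.
In little-endian order the low byte comes first in memory.
Reassemble most-significant byte first: C3 13 EA F5 4D 03 FB 8F → 0xC313EAF54D03FB8F.

0xC313EAF54D03FB8F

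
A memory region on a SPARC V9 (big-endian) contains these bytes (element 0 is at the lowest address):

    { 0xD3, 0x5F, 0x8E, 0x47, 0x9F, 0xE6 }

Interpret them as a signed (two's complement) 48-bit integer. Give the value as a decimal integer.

-49067614298138

In big-endian order the high byte comes first in memory.
The bytes are already most-significant first: 0xD35F8E479FE6.
Top bit is set, so as a signed 48-bit value this is 0xD35F8E479FE6 − 2^48 = -49067614298138.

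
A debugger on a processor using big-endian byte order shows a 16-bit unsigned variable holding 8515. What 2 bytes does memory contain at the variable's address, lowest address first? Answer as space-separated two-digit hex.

21 43

8515 in hexadecimal, padded to 16 bits, is 0x2143.
Split into bytes (most-significant first): 21 43.
In big-endian order the high byte comes first in memory.
So the memory order matches the most-significant-first order: 21 43.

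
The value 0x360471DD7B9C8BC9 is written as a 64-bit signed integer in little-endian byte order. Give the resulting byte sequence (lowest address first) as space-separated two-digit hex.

Split into bytes (most-significant first): 36 04 71 DD 7B 9C 8B C9.
Little-endian: lowest address holds the least-significant byte.
So at ascending addresses the bytes are C9 8B 9C 7B DD 71 04 36.

C9 8B 9C 7B DD 71 04 36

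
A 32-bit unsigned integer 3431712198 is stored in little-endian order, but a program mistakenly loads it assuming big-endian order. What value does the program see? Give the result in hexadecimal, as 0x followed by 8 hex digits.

3431712198 in 32-bit hexadecimal is 0xCC8BC5C6.
Stored little-endian, the bytes at ascending addresses are C6 C5 8B CC.
Read back as big-endian, the last byte is least significant, giving 0xC6C58BCC.

0xC6C58BCC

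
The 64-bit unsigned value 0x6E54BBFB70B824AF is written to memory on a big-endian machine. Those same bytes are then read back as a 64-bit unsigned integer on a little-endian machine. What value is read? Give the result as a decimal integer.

12620414851198178414

Stored big-endian, the bytes at ascending addresses are 6E 54 BB FB 70 B8 24 AF.
Read back as little-endian, the first byte is least significant, giving 0xAF24B870FBBB546E.
0xAF24B870FBBB546E = 12620414851198178414.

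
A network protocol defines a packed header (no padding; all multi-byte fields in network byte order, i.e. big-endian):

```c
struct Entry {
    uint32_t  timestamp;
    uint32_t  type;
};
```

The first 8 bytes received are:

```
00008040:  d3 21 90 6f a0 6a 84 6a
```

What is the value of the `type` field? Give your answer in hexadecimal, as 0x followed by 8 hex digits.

0xA06A846A

`type` follows `timestamp` (4 bytes), so it starts at byte offset 4 and occupies 4 bytes.
Bytes at offsets 4..7: A0 6A 84 6A.
In big-endian order the high byte comes first in memory.
The bytes are already most-significant first: 0xA06A846A.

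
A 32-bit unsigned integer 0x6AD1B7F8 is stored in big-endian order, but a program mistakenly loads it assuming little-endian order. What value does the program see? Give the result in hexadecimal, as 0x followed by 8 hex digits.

Stored big-endian, the bytes at ascending addresses are 6A D1 B7 F8.
Read back as little-endian, the first byte is least significant, giving 0xF8B7D16A.

0xF8B7D16A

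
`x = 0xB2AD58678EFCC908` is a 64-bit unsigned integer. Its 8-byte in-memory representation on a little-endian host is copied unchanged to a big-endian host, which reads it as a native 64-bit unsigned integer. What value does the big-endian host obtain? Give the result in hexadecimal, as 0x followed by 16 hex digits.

0x08C9FC8E6758ADB2

Stored little-endian, the bytes at ascending addresses are 08 C9 FC 8E 67 58 AD B2.
Read back as big-endian, the last byte is least significant, giving 0x08C9FC8E6758ADB2.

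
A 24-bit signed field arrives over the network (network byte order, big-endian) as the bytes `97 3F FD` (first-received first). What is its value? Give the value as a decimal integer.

Big-endian stores the most-significant byte at the lowest address.
The bytes are already most-significant first: 0x973FFD.
Top bit is set, so as a signed 24-bit value this is 0x973FFD − 2^24 = -6864899.

-6864899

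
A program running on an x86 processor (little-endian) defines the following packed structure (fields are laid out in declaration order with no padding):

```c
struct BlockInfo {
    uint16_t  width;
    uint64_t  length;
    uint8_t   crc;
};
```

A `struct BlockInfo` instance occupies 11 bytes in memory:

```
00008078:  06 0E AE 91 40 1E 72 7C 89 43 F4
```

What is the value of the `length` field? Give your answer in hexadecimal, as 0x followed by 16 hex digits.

`length` follows `width` (2 bytes), so it starts at byte offset 2 and occupies 8 bytes.
Bytes at offsets 2..9: AE 91 40 1E 72 7C 89 43.
Little-endian stores the least-significant byte at the lowest address.
Reassemble most-significant byte first: 43 89 7C 72 1E 40 91 AE → 0x43897C721E4091AE.

0x43897C721E4091AE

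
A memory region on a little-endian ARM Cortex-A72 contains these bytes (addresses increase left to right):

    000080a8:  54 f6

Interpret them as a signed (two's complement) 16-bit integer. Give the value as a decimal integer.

Little-endian stores the least-significant byte at the lowest address.
Reassemble most-significant byte first: F6 54 → 0xF654.
Top bit is set, so as a signed 16-bit value this is 0xF654 − 2^16 = -2476.

-2476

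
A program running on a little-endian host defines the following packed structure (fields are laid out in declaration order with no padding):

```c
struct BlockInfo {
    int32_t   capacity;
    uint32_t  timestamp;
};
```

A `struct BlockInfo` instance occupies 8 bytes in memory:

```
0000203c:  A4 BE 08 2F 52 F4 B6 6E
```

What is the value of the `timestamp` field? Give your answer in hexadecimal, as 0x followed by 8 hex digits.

0x6EB6F452

`timestamp` follows `capacity` (4 bytes), so it starts at byte offset 4 and occupies 4 bytes.
Bytes at offsets 4..7: 52 F4 B6 6E.
Little-endian stores the least-significant byte at the lowest address.
Reassemble most-significant byte first: 6E B6 F4 52 → 0x6EB6F452.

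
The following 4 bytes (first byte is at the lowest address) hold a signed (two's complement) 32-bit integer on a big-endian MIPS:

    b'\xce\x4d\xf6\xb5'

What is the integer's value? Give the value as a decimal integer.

Big-endian stores the most-significant byte at the lowest address.
The bytes are already most-significant first: 0xCE4DF6B5.
Top bit is set, so as a signed 32-bit value this is 0xCE4DF6B5 − 2^32 = -833751371.

-833751371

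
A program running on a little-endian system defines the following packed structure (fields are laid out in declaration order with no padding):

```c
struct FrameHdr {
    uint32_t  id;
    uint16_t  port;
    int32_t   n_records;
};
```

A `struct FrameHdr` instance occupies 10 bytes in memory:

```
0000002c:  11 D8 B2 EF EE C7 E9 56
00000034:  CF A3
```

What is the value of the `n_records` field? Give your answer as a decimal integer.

`n_records` follows `id` (4 B), `port` (2 B), so it starts at offset 4 + 2 = 6 and occupies 4 bytes.
Bytes at offsets 6..9: E9 56 CF A3.
In little-endian order the low byte comes first in memory.
Reassemble most-significant byte first: A3 CF 56 E9 → 0xA3CF56E9.
Top bit is set, so as a signed 32-bit value this is 0xA3CF56E9 − 2^32 = -1546692887.

-1546692887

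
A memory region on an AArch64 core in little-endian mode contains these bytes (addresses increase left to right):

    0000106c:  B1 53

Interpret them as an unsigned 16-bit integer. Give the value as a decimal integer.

Little-endian: lowest address holds the least-significant byte.
Reassemble most-significant byte first: 53 B1 → 0x53B1.
0x53B1 = 21425.

21425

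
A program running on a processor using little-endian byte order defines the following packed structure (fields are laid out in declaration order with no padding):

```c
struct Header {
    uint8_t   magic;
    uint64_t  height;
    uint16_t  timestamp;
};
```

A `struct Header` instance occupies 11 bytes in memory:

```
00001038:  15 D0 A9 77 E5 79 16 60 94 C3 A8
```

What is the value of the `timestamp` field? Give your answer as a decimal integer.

`timestamp` follows `magic` (1 B), `height` (8 B), so it starts at offset 1 + 8 = 9 and occupies 2 bytes.
Bytes at offsets 9..10: C3 A8.
Little-endian stores the least-significant byte at the lowest address.
Reassemble most-significant byte first: A8 C3 → 0xA8C3.
0xA8C3 = 43203.

43203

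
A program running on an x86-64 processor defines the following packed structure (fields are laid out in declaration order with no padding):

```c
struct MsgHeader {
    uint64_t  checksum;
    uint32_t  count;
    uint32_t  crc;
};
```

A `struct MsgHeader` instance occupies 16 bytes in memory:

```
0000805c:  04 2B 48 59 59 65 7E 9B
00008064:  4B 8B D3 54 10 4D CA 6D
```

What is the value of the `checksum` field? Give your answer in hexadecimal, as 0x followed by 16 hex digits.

`checksum` is the first field, at byte offset 0, occupying 8 bytes.
Bytes at offsets 0..7: 04 2B 48 59 59 65 7E 9B.
In little-endian order the low byte comes first in memory.
Reassemble most-significant byte first: 9B 7E 65 59 59 48 2B 04 → 0x9B7E655959482B04.

0x9B7E655959482B04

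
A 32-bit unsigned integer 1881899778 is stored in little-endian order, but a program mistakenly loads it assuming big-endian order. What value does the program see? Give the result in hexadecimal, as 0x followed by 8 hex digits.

0x02832B70

1881899778 in 32-bit hexadecimal is 0x702B8302.
Stored little-endian, the bytes at ascending addresses are 02 83 2B 70.
Read back as big-endian, the last byte is least significant, giving 0x02832B70.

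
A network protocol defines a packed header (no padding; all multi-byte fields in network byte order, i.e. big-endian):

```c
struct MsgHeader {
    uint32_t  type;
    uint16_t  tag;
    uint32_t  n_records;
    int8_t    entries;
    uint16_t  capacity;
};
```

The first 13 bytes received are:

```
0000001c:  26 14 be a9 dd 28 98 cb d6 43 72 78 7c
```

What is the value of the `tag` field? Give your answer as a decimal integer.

56616

`tag` follows `type` (4 bytes), so it starts at byte offset 4 and occupies 2 bytes.
Bytes at offsets 4..5: DD 28.
Big-endian: lowest address holds the most-significant byte.
The bytes are already most-significant first: 0xDD28.
0xDD28 = 56616.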